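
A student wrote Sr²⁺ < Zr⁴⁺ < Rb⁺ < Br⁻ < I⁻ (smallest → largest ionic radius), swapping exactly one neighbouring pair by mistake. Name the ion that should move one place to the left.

Zr⁴⁺

The pair Sr²⁺, Zr⁴⁺ is the wrong way round — they are isoelectronic (36 e⁻) and Zr has more protons than Sr (40 vs 38), making Zr⁴⁺ smaller. All other adjacent pairs agree with periodic trends, so Zr⁴⁺ is the misplaced ion.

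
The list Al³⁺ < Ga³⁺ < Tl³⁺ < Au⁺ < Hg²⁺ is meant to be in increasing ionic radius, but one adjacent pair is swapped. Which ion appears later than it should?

Check each adjacent pair. Au⁺ and Hg²⁺ are reversed: both have 78 electrons but Z(Hg)=80 > Z(Au)=79, so Hg²⁺ should be the smaller of the two. No other neighbouring pair contradicts the periodic trends, so Hg²⁺ is the ion listed too late.

Hg²⁺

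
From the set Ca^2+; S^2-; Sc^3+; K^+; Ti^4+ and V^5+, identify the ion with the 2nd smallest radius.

Isoelectronic series (18 e⁻ each). Size is set by nuclear charge: more protons means a smaller ion. V^5+ (Z=23), Ti^4+ (Z=22), Sc^3+ (Z=21), Ca^2+ (Z=20), K^+ (Z=19), S^2- (Z=16).
Ordering: V^5+ < Ti^4+ < Sc^3+ < Ca^2+ < K^+ < S^2-. The 2nd smallest is Ti^4+.

Ti^4+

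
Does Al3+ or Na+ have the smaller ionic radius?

Al3+

Isoelectronic series (10 e⁻ each). Size is set by nuclear charge: more protons means a smaller ion. Al3+ (Z=13), Na+ (Z=11).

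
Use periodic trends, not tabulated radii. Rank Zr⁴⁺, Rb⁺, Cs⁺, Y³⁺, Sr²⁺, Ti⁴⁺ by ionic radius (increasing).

Ti⁴⁺ has 18 e⁻ (Z=22), Zr⁴⁺ has 36 e⁻ (Z=40), Y³⁺ has 36 e⁻ (Z=39), Sr²⁺ has 36 e⁻ (Z=38), Rb⁺ has 36 e⁻ (Z=37), Cs⁺ has 54 e⁻ (Z=55). Ti⁴⁺ < Zr⁴⁺ (same group, 1 shell fewer); Zr⁴⁺ < Y³⁺ (both 36 e⁻, Z=40>39); Y³⁺ < Sr²⁺ (both 36 e⁻, Z=39>38); Sr²⁺ < Rb⁺ (both 36 e⁻, Z=38>37); Rb⁺ < Cs⁺ (same group, 1 shell fewer).

Ti⁴⁺ < Zr⁴⁺ < Y³⁺ < Sr²⁺ < Rb⁺ < Cs⁺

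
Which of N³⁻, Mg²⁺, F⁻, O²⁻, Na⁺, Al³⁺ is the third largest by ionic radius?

These species are isoelectronic with 10 electrons. The only difference is the number of protons: Al³⁺ (Z=13), Mg²⁺ (Z=12), Na⁺ (Z=11), F⁻ (Z=9), O²⁻ (Z=8), N³⁻ (Z=7). The strongest nuclear pull (Al³⁺) gives the smallest ion.
So the order is Al³⁺ < Mg²⁺ < Na⁺ < F⁻ < O²⁻ < N³⁻; the 3rd-largest ion is F⁻.

F⁻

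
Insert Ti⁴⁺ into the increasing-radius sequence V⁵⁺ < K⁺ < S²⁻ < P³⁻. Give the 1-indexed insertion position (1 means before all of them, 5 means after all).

Isoelectronic series (18 e⁻ each). Size is set by nuclear charge: more protons means a smaller ion. V⁵⁺ (Z=23), Ti⁴⁺ (Z=22), K⁺ (Z=19), S²⁻ (Z=16), P³⁻ (Z=15).
Merged order: V⁵⁺ < Ti⁴⁺ < K⁺ < S²⁻ < P³⁻ — Ti⁴⁺ is number 2.

2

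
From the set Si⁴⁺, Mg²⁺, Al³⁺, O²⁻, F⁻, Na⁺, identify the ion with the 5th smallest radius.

F⁻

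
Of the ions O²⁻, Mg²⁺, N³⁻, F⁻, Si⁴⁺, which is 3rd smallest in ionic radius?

F⁻

Each ion has 10 electrons. The ranking follows nuclear charge in reverse — greater Z gives a smaller radius. Si⁴⁺ (Z=14), Mg²⁺ (Z=12), F⁻ (Z=9), O²⁻ (Z=8), N³⁻ (Z=7).
Ordering: Si⁴⁺ < Mg²⁺ < F⁻ < O²⁻ < N³⁻. The 3rd smallest is F⁻.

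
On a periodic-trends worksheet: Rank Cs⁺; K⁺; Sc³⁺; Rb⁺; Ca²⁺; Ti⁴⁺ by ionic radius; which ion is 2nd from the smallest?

Sc³⁺

Ti⁴⁺ has 18 e⁻ (Z=22), Sc³⁺ has 18 e⁻ (Z=21), Ca²⁺ has 18 e⁻ (Z=20), K⁺ has 18 e⁻ (Z=19), Rb⁺ has 36 e⁻ (Z=37), Cs⁺ has 54 e⁻ (Z=55). Ti⁴⁺ < Sc³⁺ (isoelectronic, higher Z=22 is smaller); Sc³⁺ < Ca²⁺ (isoelectronic, higher Z=21 is smaller); Ca²⁺ < K⁺ (isoelectronic, higher Z=20 is smaller); K⁺ < Rb⁺ (same group, 1 shell fewer); Rb⁺ < Cs⁺ (same group, 1 shell fewer).
Ordering: Ti⁴⁺ < Sc³⁺ < Ca²⁺ < K⁺ < Rb⁺ < Cs⁺. The 2nd smallest is Sc³⁺.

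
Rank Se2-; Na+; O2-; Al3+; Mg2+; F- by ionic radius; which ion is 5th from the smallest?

O2-

Electron counts and nuclear charges: Al3+ has 10 e⁻ (Z=13), Mg2+ has 10 e⁻ (Z=12), Na+ has 10 e⁻ (Z=11), F- has 10 e⁻ (Z=9), O2- has 10 e⁻ (Z=8), Se2- has 36 e⁻ (Z=34). Al3+ < Mg2+ (isoelectronic, higher Z=13 is smaller); Mg2+ < Na+ (both 10 e⁻, Z=12>11); Na+ < F- (both 10 e⁻, Z=11>9); F- < O2- (isoelectronic, higher Z=9 is smaller); O2- < Se2- (same group, period 2 vs 4).
Ordering: Al3+ < Mg2+ < Na+ < F- < O2- < Se2-. The 5th smallest is O2-.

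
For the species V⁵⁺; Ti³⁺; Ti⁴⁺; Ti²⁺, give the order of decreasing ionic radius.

Ti²⁺ > Ti³⁺ > Ti⁴⁺ > V⁵⁺

Tabulating Z and e⁻: V⁵⁺ has 18 e⁻ (Z=23), Ti⁴⁺ has 18 e⁻ (Z=22), Ti³⁺ has 19 e⁻ (Z=22), Ti²⁺ has 20 e⁻ (Z=22). V⁵⁺ < Ti⁴⁺ (isoelectronic, higher Z=23 is smaller); Ti⁴⁺ < Ti³⁺ (higher charge on the same element); Ti³⁺ < Ti²⁺ (higher charge on the same element).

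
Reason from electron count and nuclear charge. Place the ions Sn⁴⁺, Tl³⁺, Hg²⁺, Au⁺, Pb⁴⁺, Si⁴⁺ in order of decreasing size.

First list Z and electron count for each: Si⁴⁺: 10 e⁻, Z=14, Sn⁴⁺: 46 e⁻, Z=50, Pb⁴⁺: 78 e⁻, Z=82, Tl³⁺: 78 e⁻, Z=81, Hg²⁺: 78 e⁻, Z=80, Au⁺: 78 e⁻, Z=79. Si⁴⁺ < Sn⁴⁺ (same group, 2 shells fewer); Sn⁴⁺ < Pb⁴⁺ (same group, period 5 vs 6); Pb⁴⁺ < Tl³⁺ (both 78 e⁻, Z=82>81); Tl³⁺ < Hg²⁺ (both 78 e⁻, Z=81>80); Hg²⁺ < Au⁺ (both 78 e⁻, Z=80>79).

Au⁺ > Hg²⁺ > Tl³⁺ > Pb⁴⁺ > Sn⁴⁺ > Si⁴⁺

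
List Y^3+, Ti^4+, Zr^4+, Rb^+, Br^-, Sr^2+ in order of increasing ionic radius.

Ti^4+ < Zr^4+ < Y^3+ < Sr^2+ < Rb^+ < Br^-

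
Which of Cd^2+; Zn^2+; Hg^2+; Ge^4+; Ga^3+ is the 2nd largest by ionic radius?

Cd^2+

Electron counts and nuclear charges: Ge^4+: 28 e⁻, Z=32, Ga^3+: 28 e⁻, Z=31, Zn^2+: 28 e⁻, Z=30, Cd^2+: 46 e⁻, Z=48, Hg^2+: 78 e⁻, Z=80. Ge^4+ < Ga^3+ (isoelectronic, higher Z=32 is smaller); Ga^3+ < Zn^2+ (isoelectronic, higher Z=31 is smaller); Zn^2+ < Cd^2+ (same group, period 4 vs 5); Cd^2+ < Hg^2+ (same group, period 5 vs 6).
So the order is Ge^4+ < Ga^3+ < Zn^2+ < Cd^2+ < Hg^2+; the 2nd-largest ion is Cd^2+.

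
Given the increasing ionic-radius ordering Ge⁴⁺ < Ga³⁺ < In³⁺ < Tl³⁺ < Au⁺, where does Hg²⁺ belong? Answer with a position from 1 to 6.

5

Tabulating Z and e⁻: Ge⁴⁺: 28 e⁻, Z=32, Ga³⁺: 28 e⁻, Z=31, In³⁺: 46 e⁻, Z=49, Tl³⁺: 78 e⁻, Z=81, Hg²⁺: 78 e⁻, Z=80, Au⁺: 78 e⁻, Z=79. Ge⁴⁺ < Ga³⁺ (both 28 e⁻, Z=32>31); Ga³⁺ < In³⁺ (same group, period 4 vs 5); In³⁺ < Tl³⁺ (same group, period 5 vs 6); Tl³⁺ < Hg²⁺ (both 78 e⁻, Z=81>80); Hg²⁺ < Au⁺ (both 78 e⁻, Z=80>79).
Putting Hg²⁺ in gives Ge⁴⁺ < Ga³⁺ < In³⁺ < Tl³⁺ < Hg²⁺ < Au⁺; it lands at slot 5.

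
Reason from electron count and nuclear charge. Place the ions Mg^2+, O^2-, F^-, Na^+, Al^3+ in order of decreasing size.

Isoelectronic series (10 e⁻ each). Size is set by nuclear charge: more protons means a smaller ion. Al^3+ (Z=13), Mg^2+ (Z=12), Na^+ (Z=11), F^- (Z=9), O^2- (Z=8).

O^2- > F^- > Na^+ > Mg^2+ > Al^3+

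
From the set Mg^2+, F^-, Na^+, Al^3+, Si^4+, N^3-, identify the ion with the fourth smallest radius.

Na^+

These species are isoelectronic with 10 electrons. The only difference is the number of protons: Si^4+ (Z=14), Al^3+ (Z=13), Mg^2+ (Z=12), Na^+ (Z=11), F^- (Z=9), N^3- (Z=7). The strongest nuclear pull (Si^4+) gives the smallest ion.
Ordering: Si^4+ < Al^3+ < Mg^2+ < Na^+ < F^- < N^3-. The fourth smallest is Na^+.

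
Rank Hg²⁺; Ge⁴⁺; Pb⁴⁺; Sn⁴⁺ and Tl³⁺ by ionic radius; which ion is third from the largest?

Tabulating Z and e⁻: Ge⁴⁺: 28 e⁻, Z=32, Sn⁴⁺: 46 e⁻, Z=50, Pb⁴⁺: 78 e⁻, Z=82, Tl³⁺: 78 e⁻, Z=81, Hg²⁺: 78 e⁻, Z=80. Ge⁴⁺ < Sn⁴⁺ (same group, 1 shell fewer); Sn⁴⁺ < Pb⁴⁺ (same group, period 5 vs 6); Pb⁴⁺ < Tl³⁺ (isoelectronic, higher Z=82 is smaller); Tl³⁺ < Hg²⁺ (isoelectronic, higher Z=81 is smaller).
Ordering: Ge⁴⁺ < Sn⁴⁺ < Pb⁴⁺ < Tl³⁺ < Hg²⁺. The third largest is Pb⁴⁺.

Pb⁴⁺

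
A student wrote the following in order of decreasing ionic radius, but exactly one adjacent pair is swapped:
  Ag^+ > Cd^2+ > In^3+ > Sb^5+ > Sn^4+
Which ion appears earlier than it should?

Sb^5+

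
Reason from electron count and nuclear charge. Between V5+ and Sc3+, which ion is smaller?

V5+

Isoelectronic series (18 e⁻ each). Size is set by nuclear charge: more protons means a smaller ion. V5+ (Z=23), Sc3+ (Z=21).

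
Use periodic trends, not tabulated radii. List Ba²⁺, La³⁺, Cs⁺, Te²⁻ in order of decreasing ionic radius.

Isoelectronic series (54 e⁻ each). Size is set by nuclear charge: more protons means a smaller ion. La³⁺ (Z=57), Ba²⁺ (Z=56), Cs⁺ (Z=55), Te²⁻ (Z=52).

Te²⁻ > Cs⁺ > Ba²⁺ > La³⁺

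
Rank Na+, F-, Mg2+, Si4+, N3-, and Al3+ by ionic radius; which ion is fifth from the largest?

Al3+

Isoelectronic series (10 e⁻ each). Size is set by nuclear charge: more protons means a smaller ion. Si4+ (Z=14), Al3+ (Z=13), Mg2+ (Z=12), Na+ (Z=11), F- (Z=9), N3- (Z=7).
Full ascending order: Si4+ < Al3+ < Mg2+ < Na+ < F- < N3-. Counting from the largest, position 5 is Al3+.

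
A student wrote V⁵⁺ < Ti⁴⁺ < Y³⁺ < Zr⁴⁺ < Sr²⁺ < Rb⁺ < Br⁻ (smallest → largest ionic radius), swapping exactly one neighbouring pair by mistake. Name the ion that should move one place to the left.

Scanning neighbour by neighbour, only Y³⁺/Zr⁴⁺ violates a trend: both have 36 electrons but Z(Zr)=40 > Z(Y)=39, so Zr⁴⁺ should be the smaller of the two. That makes Zr⁴⁺ the one sitting a position late relative to where it belongs.

Zr⁴⁺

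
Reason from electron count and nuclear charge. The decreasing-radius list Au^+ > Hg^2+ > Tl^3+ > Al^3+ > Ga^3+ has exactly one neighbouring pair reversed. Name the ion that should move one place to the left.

Check each adjacent pair. Al^3+ and Ga^3+ are reversed: same group and charge — period 3 sits above period 4, so Al^3+ is smaller. No other neighbouring pair contradicts the periodic trends, so Ga^3+ is the ion listed too late.

Ga^3+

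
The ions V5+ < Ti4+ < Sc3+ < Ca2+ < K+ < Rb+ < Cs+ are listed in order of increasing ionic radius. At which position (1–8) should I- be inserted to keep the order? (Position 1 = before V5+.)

8

First list Z and electron count for each: V5+ has 18 e⁻ (Z=23), Ti4+ has 18 e⁻ (Z=22), Sc3+ has 18 e⁻ (Z=21), Ca2+ has 18 e⁻ (Z=20), K+ has 18 e⁻ (Z=19), Rb+ has 36 e⁻ (Z=37), Cs+ has 54 e⁻ (Z=55), I- has 54 e⁻ (Z=53). V5+ < Ti4+ (isoelectronic, higher Z=23 is smaller); Ti4+ < Sc3+ (isoelectronic, higher Z=22 is smaller); Sc3+ < Ca2+ (both 18 e⁻, Z=21>20); Ca2+ < K+ (isoelectronic, higher Z=20 is smaller); K+ < Rb+ (same group, 1 shell fewer); Rb+ < Cs+ (same group, 1 shell fewer); Cs+ < I- (both 54 e⁻, Z=55>53).
With I- included the full order is V5+ < Ti4+ < Sc3+ < Ca2+ < K+ < Rb+ < Cs+ < I-, so it takes position 8.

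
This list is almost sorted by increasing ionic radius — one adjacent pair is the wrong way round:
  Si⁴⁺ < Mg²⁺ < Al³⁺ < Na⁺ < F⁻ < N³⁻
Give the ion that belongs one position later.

Scanning neighbour by neighbour, only Mg²⁺/Al³⁺ violates a trend: they are isoelectronic (10 e⁻) and Al has more protons than Mg (13 vs 12), making Al³⁺ smaller. That makes Mg²⁺ the one sitting a position early relative to where it belongs.

Mg²⁺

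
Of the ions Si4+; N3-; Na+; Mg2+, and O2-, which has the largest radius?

Each ion has 10 electrons. The ranking follows nuclear charge in reverse — greater Z gives a smaller radius. Si4+ (Z=14), Mg2+ (Z=12), Na+ (Z=11), O2- (Z=8), N3- (Z=7).

N3-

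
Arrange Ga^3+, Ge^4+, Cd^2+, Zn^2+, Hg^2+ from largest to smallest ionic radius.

Ge^4+ has 28 e⁻ (Z=32), Ga^3+ has 28 e⁻ (Z=31), Zn^2+ has 28 e⁻ (Z=30), Cd^2+ has 46 e⁻ (Z=48), Hg^2+ has 78 e⁻ (Z=80). Ge^4+ < Ga^3+ (both 28 e⁻, Z=32>31); Ga^3+ < Zn^2+ (isoelectronic, higher Z=31 is smaller); Zn^2+ < Cd^2+ (same group, period 4 vs 5); Cd^2+ < Hg^2+ (same group, period 5 vs 6).

Hg^2+ > Cd^2+ > Zn^2+ > Ga^3+ > Ge^4+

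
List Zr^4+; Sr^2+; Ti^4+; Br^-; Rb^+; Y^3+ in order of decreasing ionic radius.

Electron counts and nuclear charges: Ti^4+ has 18 e⁻ (Z=22), Zr^4+ has 36 e⁻ (Z=40), Y^3+ has 36 e⁻ (Z=39), Sr^2+ has 36 e⁻ (Z=38), Rb^+ has 36 e⁻ (Z=37), Br^- has 36 e⁻ (Z=35). Ti^4+ < Zr^4+ (same group, period 4 vs 5); Zr^4+ < Y^3+ (isoelectronic, higher Z=40 is smaller); Y^3+ < Sr^2+ (both 36 e⁻, Z=39>38); Sr^2+ < Rb^+ (both 36 e⁻, Z=38>37); Rb^+ < Br^- (both 36 e⁻, Z=37>35).

Br^- > Rb^+ > Sr^2+ > Y^3+ > Zr^4+ > Ti^4+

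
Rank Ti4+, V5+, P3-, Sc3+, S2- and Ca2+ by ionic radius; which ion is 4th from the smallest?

These species are isoelectronic with 18 electrons. The only difference is the number of protons: V5+ (Z=23), Ti4+ (Z=22), Sc3+ (Z=21), Ca2+ (Z=20), S2- (Z=16), P3- (Z=15). The strongest nuclear pull (V5+) gives the smallest ion.
Ordering: V5+ < Ti4+ < Sc3+ < Ca2+ < S2- < P3-. The 4th smallest is Ca2+.

Ca2+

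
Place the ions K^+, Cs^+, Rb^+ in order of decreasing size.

Cs^+ > Rb^+ > K^+

These ions sit in one column with identical charge. Each step down the periodic table adds a principal shell, increasing the radius.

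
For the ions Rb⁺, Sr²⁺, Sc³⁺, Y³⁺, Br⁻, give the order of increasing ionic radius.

Sc³⁺ < Y³⁺ < Sr²⁺ < Rb⁺ < Br⁻

Tabulating Z and e⁻: Sc³⁺: 18 e⁻, Z=21, Y³⁺: 36 e⁻, Z=39, Sr²⁺: 36 e⁻, Z=38, Rb⁺: 36 e⁻, Z=37, Br⁻: 36 e⁻, Z=35. Sc³⁺ < Y³⁺ (same group, 1 shell fewer); Y³⁺ < Sr²⁺ (both 36 e⁻, Z=39>38); Sr²⁺ < Rb⁺ (isoelectronic, higher Z=38 is smaller); Rb⁺ < Br⁻ (isoelectronic, higher Z=37 is smaller).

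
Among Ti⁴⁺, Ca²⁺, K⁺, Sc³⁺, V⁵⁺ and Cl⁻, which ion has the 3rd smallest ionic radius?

Each ion has 18 electrons. The ranking follows nuclear charge in reverse — greater Z gives a smaller radius. V⁵⁺ (Z=23), Ti⁴⁺ (Z=22), Sc³⁺ (Z=21), Ca²⁺ (Z=20), K⁺ (Z=19), Cl⁻ (Z=17).
So the order is V⁵⁺ < Ti⁴⁺ < Sc³⁺ < Ca²⁺ < K⁺ < Cl⁻; the 3rd-smallest ion is Sc³⁺.

Sc³⁺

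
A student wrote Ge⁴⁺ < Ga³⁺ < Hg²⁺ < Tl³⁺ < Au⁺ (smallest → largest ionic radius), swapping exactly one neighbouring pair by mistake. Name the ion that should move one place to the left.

Check each adjacent pair. Hg²⁺ and Tl³⁺ are reversed: Tl³⁺ and Hg²⁺ share 78 electrons; the higher nuclear charge on Tl (Z=81) contracts it more, so Tl³⁺ < Hg²⁺. No other neighbouring pair contradicts the periodic trends, so Tl³⁺ is the ion listed too late.

Tl³⁺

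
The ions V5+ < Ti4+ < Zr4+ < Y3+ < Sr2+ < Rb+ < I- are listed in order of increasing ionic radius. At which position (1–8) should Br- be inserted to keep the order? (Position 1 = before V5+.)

V5+ has 18 e⁻ (Z=23), Ti4+ has 18 e⁻ (Z=22), Zr4+ has 36 e⁻ (Z=40), Y3+ has 36 e⁻ (Z=39), Sr2+ has 36 e⁻ (Z=38), Rb+ has 36 e⁻ (Z=37), Br- has 36 e⁻ (Z=35), I- has 54 e⁻ (Z=53). V5+ < Ti4+ (both 18 e⁻, Z=23>22); Ti4+ < Zr4+ (same group, 1 shell fewer); Zr4+ < Y3+ (isoelectronic, higher Z=40 is smaller); Y3+ < Sr2+ (isoelectronic, higher Z=39 is smaller); Sr2+ < Rb+ (isoelectronic, higher Z=38 is smaller); Rb+ < Br- (both 36 e⁻, Z=37>35); Br- < I- (same group, period 4 vs 5).
The complete sequence is V5+ < Ti4+ < Zr4+ < Y3+ < Sr2+ < Rb+ < Br- < I-. Br- sits at position 7.

7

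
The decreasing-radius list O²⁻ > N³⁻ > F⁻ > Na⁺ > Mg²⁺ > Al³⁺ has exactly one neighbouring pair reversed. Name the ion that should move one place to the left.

N³⁻

Scanning neighbour by neighbour, only O²⁻/N³⁻ violates a trend: they are isoelectronic (10 e⁻) and O has more protons than N (8 vs 7), making O²⁻ smaller. That makes N³⁻ the one sitting a position late relative to where it belongs.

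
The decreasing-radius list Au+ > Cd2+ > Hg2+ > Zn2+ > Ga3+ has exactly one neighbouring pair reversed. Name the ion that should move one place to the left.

Hg2+

The pair Cd2+, Hg2+ is the wrong way round — Cd2+ and Hg2+ are in one column with the same charge; the lighter period-5 ion has one fewer shell and is smaller. All other adjacent pairs agree with periodic trends, so Hg2+ is the misplaced ion.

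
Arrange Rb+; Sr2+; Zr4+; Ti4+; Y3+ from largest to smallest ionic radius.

Rb+ > Sr2+ > Y3+ > Zr4+ > Ti4+

Ti4+ (Z=22, 18 e⁻), Zr4+ (Z=40, 36 e⁻), Y3+ (Z=39, 36 e⁻), Sr2+ (Z=38, 36 e⁻), Rb+ (Z=37, 36 e⁻). Ti4+ < Zr4+ (same group, 1 shell fewer); Zr4+ < Y3+ (isoelectronic, higher Z=40 is smaller); Y3+ < Sr2+ (isoelectronic, higher Z=39 is smaller); Sr2+ < Rb+ (isoelectronic, higher Z=38 is smaller).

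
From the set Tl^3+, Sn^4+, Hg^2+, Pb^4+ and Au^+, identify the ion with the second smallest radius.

Pb^4+

Work out protons and electrons: Sn^4+ (Z=50, 46 e⁻), Pb^4+ (Z=82, 78 e⁻), Tl^3+ (Z=81, 78 e⁻), Hg^2+ (Z=80, 78 e⁻), Au^+ (Z=79, 78 e⁻). Sn^4+ < Pb^4+ (same group, period 5 vs 6); Pb^4+ < Tl^3+ (isoelectronic, higher Z=82 is smaller); Tl^3+ < Hg^2+ (isoelectronic, higher Z=81 is smaller); Hg^2+ < Au^+ (isoelectronic, higher Z=80 is smaller).
That gives Sn^4+ < Pb^4+ < Tl^3+ < Hg^2+ < Au^+. From the smallest end, number 2 is Pb^4+.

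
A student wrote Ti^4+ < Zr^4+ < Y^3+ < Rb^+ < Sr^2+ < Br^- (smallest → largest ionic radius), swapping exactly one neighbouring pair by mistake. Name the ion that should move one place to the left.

Check each adjacent pair. Rb^+ and Sr^2+ are reversed: both have 36 electrons but Z(Sr)=38 > Z(Rb)=37, so Sr^2+ should be the smaller of the two. No other neighbouring pair contradicts the periodic trends, so Sr^2+ is the ion listed too late.

Sr^2+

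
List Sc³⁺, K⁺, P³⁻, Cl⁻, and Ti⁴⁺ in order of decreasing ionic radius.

These species are isoelectronic with 18 electrons. The only difference is the number of protons: Ti⁴⁺ (Z=22), Sc³⁺ (Z=21), K⁺ (Z=19), Cl⁻ (Z=17), P³⁻ (Z=15). The strongest nuclear pull (Ti⁴⁺) gives the smallest ion.

P³⁻ > Cl⁻ > K⁺ > Sc³⁺ > Ti⁴⁺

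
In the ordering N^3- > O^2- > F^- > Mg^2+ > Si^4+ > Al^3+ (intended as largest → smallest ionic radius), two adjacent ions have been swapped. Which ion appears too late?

The pair Si^4+, Al^3+ is the wrong way round — they are isoelectronic (10 e⁻) and Si has more protons than Al (14 vs 13), making Si^4+ smaller. All other adjacent pairs agree with periodic trends, so Al^3+ is the misplaced ion.

Al^3+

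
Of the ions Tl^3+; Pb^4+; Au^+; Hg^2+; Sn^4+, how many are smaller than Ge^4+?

0

Work out protons and electrons: Ge^4+: 28 e⁻, Z=32, Sn^4+: 46 e⁻, Z=50, Pb^4+: 78 e⁻, Z=82, Tl^3+: 78 e⁻, Z=81, Hg^2+: 78 e⁻, Z=80, Au^+: 78 e⁻, Z=79. Ge^4+ < Sn^4+ (same group, period 4 vs 5); Sn^4+ < Pb^4+ (same group, period 5 vs 6); Pb^4+ < Tl^3+ (isoelectronic, higher Z=82 is smaller); Tl^3+ < Hg^2+ (both 78 e⁻, Z=81>80); Hg^2+ < Au^+ (isoelectronic, higher Z=80 is smaller).
Ordering all of them (including Ge^4+) by radius gives Ge^4+ < Sn^4+ < Pb^4+ < Tl^3+ < Hg^2+ < Au^+. Count: 0.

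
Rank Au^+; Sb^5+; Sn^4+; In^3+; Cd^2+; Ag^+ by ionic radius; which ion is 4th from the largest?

Tabulating Z and e⁻: Sb^5+: 46 e⁻, Z=51, Sn^4+: 46 e⁻, Z=50, In^3+: 46 e⁻, Z=49, Cd^2+: 46 e⁻, Z=48, Ag^+: 46 e⁻, Z=47, Au^+: 78 e⁻, Z=79. Sb^5+ < Sn^4+ (isoelectronic, higher Z=51 is smaller); Sn^4+ < In^3+ (isoelectronic, higher Z=50 is smaller); In^3+ < Cd^2+ (isoelectronic, higher Z=49 is smaller); Cd^2+ < Ag^+ (both 46 e⁻, Z=48>47); Ag^+ < Au^+ (same group, 1 shell fewer).
Full ascending order: Sb^5+ < Sn^4+ < In^3+ < Cd^2+ < Ag^+ < Au^+. Counting from the largest, position 4 is In^3+.

In^3+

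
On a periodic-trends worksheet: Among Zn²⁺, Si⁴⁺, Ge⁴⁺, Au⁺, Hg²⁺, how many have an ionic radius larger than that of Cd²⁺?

2

First list Z and electron count for each: Si⁴⁺ has 10 e⁻ (Z=14), Ge⁴⁺ has 28 e⁻ (Z=32), Zn²⁺ has 28 e⁻ (Z=30), Cd²⁺ has 46 e⁻ (Z=48), Hg²⁺ has 78 e⁻ (Z=80), Au⁺ has 78 e⁻ (Z=79). Si⁴⁺ < Ge⁴⁺ (same group, period 3 vs 4); Ge⁴⁺ < Zn²⁺ (isoelectronic, higher Z=32 is smaller); Zn²⁺ < Cd²⁺ (same group, 1 shell fewer); Cd²⁺ < Hg²⁺ (same group, period 5 vs 6); Hg²⁺ < Au⁺ (both 78 e⁻, Z=80>79).
Placing each against Cd²⁺: smaller — Si⁴⁺, Ge⁴⁺, Zn²⁺; larger — Hg²⁺, Au⁺. So 2 are larger.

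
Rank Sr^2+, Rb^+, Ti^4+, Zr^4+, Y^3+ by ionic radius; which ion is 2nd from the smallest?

Zr^4+

Electron counts and nuclear charges: Ti^4+ (Z=22, 18 e⁻), Zr^4+ (Z=40, 36 e⁻), Y^3+ (Z=39, 36 e⁻), Sr^2+ (Z=38, 36 e⁻), Rb^+ (Z=37, 36 e⁻). Ti^4+ < Zr^4+ (same group, 1 shell fewer); Zr^4+ < Y^3+ (both 36 e⁻, Z=40>39); Y^3+ < Sr^2+ (isoelectronic, higher Z=39 is smaller); Sr^2+ < Rb^+ (isoelectronic, higher Z=38 is smaller).
That gives Ti^4+ < Zr^4+ < Y^3+ < Sr^2+ < Rb^+. From the smallest end, number 2 is Zr^4+.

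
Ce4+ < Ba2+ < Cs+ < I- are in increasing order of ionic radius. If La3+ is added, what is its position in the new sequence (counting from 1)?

Each ion has 54 electrons. The ranking follows nuclear charge in reverse — greater Z gives a smaller radius. Ce4+ (Z=58), La3+ (Z=57), Ba2+ (Z=56), Cs+ (Z=55), I- (Z=53).
With La3+ included the full order is Ce4+ < La3+ < Ba2+ < Cs+ < I-, so it takes position 2.

2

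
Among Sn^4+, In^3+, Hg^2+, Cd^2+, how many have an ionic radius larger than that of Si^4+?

4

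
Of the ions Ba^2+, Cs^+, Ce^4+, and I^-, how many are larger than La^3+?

Each ion has 54 electrons. The ranking follows nuclear charge in reverse — greater Z gives a smaller radius. Ce^4+ (Z=58), La^3+ (Z=57), Ba^2+ (Z=56), Cs^+ (Z=55), I^- (Z=53).
Ordering all of them (including La^3+) by radius gives Ce^4+ < La^3+ < Ba^2+ < Cs^+ < I^-. That's 3.

3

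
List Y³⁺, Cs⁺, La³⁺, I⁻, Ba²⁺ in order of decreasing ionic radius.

Tabulating Z and e⁻: Y³⁺ has 36 e⁻ (Z=39), La³⁺ has 54 e⁻ (Z=57), Ba²⁺ has 54 e⁻ (Z=56), Cs⁺ has 54 e⁻ (Z=55), I⁻ has 54 e⁻ (Z=53). Y³⁺ < La³⁺ (same group, 1 shell fewer); La³⁺ < Ba²⁺ (isoelectronic, higher Z=57 is smaller); Ba²⁺ < Cs⁺ (both 54 e⁻, Z=56>55); Cs⁺ < I⁻ (isoelectronic, higher Z=55 is smaller).

I⁻ > Cs⁺ > Ba²⁺ > La³⁺ > Y³⁺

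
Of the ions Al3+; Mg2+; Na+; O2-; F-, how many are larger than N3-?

All of these have 10 electrons (isoelectronic). With the same electron cloud, the ion with the most protons pulls it in tightest. Nuclear charges: Al3+ (Z=13), Mg2+ (Z=12), Na+ (Z=11), F- (Z=9), O2- (Z=8), N3- (Z=7). Highest Z is smallest.
Ordering all of them (including N3-) by radius gives Al3+ < Mg2+ < Na+ < F- < O2- < N3-. So 0 are larger.

0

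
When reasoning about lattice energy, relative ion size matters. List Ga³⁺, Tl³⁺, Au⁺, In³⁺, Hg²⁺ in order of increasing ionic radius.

Ga³⁺ < In³⁺ < Tl³⁺ < Hg²⁺ < Au⁺

Tabulating Z and e⁻: Ga³⁺: 28 e⁻, Z=31, In³⁺: 46 e⁻, Z=49, Tl³⁺: 78 e⁻, Z=81, Hg²⁺: 78 e⁻, Z=80, Au⁺: 78 e⁻, Z=79. Ga³⁺ < In³⁺ (same group, period 4 vs 5); In³⁺ < Tl³⁺ (same group, period 5 vs 6); Tl³⁺ < Hg²⁺ (isoelectronic, higher Z=81 is smaller); Hg²⁺ < Au⁺ (both 78 e⁻, Z=80>79).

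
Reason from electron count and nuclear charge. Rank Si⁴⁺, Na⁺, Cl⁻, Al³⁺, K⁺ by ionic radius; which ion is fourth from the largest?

Electron counts and nuclear charges: Si⁴⁺ has 10 e⁻ (Z=14), Al³⁺ has 10 e⁻ (Z=13), Na⁺ has 10 e⁻ (Z=11), K⁺ has 18 e⁻ (Z=19), Cl⁻ has 18 e⁻ (Z=17). Si⁴⁺ < Al³⁺ (both 10 e⁻, Z=14>13); Al³⁺ < Na⁺ (both 10 e⁻, Z=13>11); Na⁺ < K⁺ (same group, 1 shell fewer); K⁺ < Cl⁻ (both 18 e⁻, Z=19>17).
So the order is Si⁴⁺ < Al³⁺ < Na⁺ < K⁺ < Cl⁻; the 4th-largest ion is Al³⁺.

Al³⁺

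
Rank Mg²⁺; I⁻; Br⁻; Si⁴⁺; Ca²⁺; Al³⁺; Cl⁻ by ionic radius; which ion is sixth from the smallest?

Br⁻

Tabulating Z and e⁻: Si⁴⁺: 10 e⁻, Z=14, Al³⁺: 10 e⁻, Z=13, Mg²⁺: 10 e⁻, Z=12, Ca²⁺: 18 e⁻, Z=20, Cl⁻: 18 e⁻, Z=17, Br⁻: 36 e⁻, Z=35, I⁻: 54 e⁻, Z=53. Si⁴⁺ < Al³⁺ (isoelectronic, higher Z=14 is smaller); Al³⁺ < Mg²⁺ (both 10 e⁻, Z=13>12); Mg²⁺ < Ca²⁺ (same group, period 3 vs 4); Ca²⁺ < Cl⁻ (isoelectronic, higher Z=20 is smaller); Cl⁻ < Br⁻ (same group, period 3 vs 4); Br⁻ < I⁻ (same group, period 4 vs 5).
That gives Si⁴⁺ < Al³⁺ < Mg²⁺ < Ca²⁺ < Cl⁻ < Br⁻ < I⁻. From the smallest end, number 6 is Br⁻.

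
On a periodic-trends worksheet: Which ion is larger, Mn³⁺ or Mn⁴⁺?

Mn³⁺

Same element, different charge: the more highly charged cation has fewer electrons and a greater effective nuclear charge per electron, making Mn⁴⁺ the smallest.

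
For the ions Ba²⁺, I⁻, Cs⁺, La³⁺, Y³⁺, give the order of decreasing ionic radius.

I⁻ > Cs⁺ > Ba²⁺ > La³⁺ > Y³⁺

First list Z and electron count for each: Y³⁺ (Z=39, 36 e⁻), La³⁺ (Z=57, 54 e⁻), Ba²⁺ (Z=56, 54 e⁻), Cs⁺ (Z=55, 54 e⁻), I⁻ (Z=53, 54 e⁻). Y³⁺ < La³⁺ (same group, period 5 vs 6); La³⁺ < Ba²⁺ (both 54 e⁻, Z=57>56); Ba²⁺ < Cs⁺ (both 54 e⁻, Z=56>55); Cs⁺ < I⁻ (isoelectronic, higher Z=55 is smaller).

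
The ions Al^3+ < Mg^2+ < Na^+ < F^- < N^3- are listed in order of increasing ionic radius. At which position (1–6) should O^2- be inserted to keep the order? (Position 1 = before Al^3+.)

5

All of these have 10 electrons (isoelectronic). With the same electron cloud, the ion with the most protons pulls it in tightest. Nuclear charges: Al^3+ (Z=13), Mg^2+ (Z=12), Na^+ (Z=11), F^- (Z=9), O^2- (Z=8), N^3- (Z=7). Highest Z is smallest.
The complete sequence is Al^3+ < Mg^2+ < Na^+ < F^- < O^2- < N^3-. O^2- sits at position 5.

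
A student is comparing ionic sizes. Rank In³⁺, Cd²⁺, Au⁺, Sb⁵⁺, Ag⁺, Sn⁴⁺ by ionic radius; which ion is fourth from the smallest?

Cd²⁺

Electron counts and nuclear charges: Sb⁵⁺: 46 e⁻, Z=51, Sn⁴⁺: 46 e⁻, Z=50, In³⁺: 46 e⁻, Z=49, Cd²⁺: 46 e⁻, Z=48, Ag⁺: 46 e⁻, Z=47, Au⁺: 78 e⁻, Z=79. Sb⁵⁺ < Sn⁴⁺ (isoelectronic, higher Z=51 is smaller); Sn⁴⁺ < In³⁺ (isoelectronic, higher Z=50 is smaller); In³⁺ < Cd²⁺ (both 46 e⁻, Z=49>48); Cd²⁺ < Ag⁺ (both 46 e⁻, Z=48>47); Ag⁺ < Au⁺ (same group, period 5 vs 6).
That gives Sb⁵⁺ < Sn⁴⁺ < In³⁺ < Cd²⁺ < Ag⁺ < Au⁺. From the smallest end, number 4 is Cd²⁺.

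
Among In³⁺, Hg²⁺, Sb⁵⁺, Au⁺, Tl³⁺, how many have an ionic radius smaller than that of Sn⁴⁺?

Sb⁵⁺ (Z=51, 46 e⁻), Sn⁴⁺ (Z=50, 46 e⁻), In³⁺ (Z=49, 46 e⁻), Tl³⁺ (Z=81, 78 e⁻), Hg²⁺ (Z=80, 78 e⁻), Au⁺ (Z=79, 78 e⁻). Sb⁵⁺ < Sn⁴⁺ (both 46 e⁻, Z=51>50); Sn⁴⁺ < In³⁺ (isoelectronic, higher Z=50 is smaller); In³⁺ < Tl³⁺ (same group, period 5 vs 6); Tl³⁺ < Hg²⁺ (isoelectronic, higher Z=81 is smaller); Hg²⁺ < Au⁺ (isoelectronic, higher Z=80 is smaller).
Relative to Sn⁴⁺, the ions that are smaller are Sb⁵⁺. That's 1.

1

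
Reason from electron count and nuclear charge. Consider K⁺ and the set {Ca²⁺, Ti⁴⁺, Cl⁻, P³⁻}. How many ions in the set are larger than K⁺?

These species are isoelectronic with 18 electrons. The only difference is the number of protons: Ti⁴⁺ (Z=22), Ca²⁺ (Z=20), K⁺ (Z=19), Cl⁻ (Z=17), P³⁻ (Z=15). The strongest nuclear pull (Ti⁴⁺) gives the smallest ion.
Ordering all of them (including K⁺) by radius gives Ti⁴⁺ < Ca²⁺ < K⁺ < Cl⁻ < P³⁻. So 2 are larger.

2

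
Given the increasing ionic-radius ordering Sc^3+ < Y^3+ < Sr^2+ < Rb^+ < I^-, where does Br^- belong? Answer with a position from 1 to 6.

Electron counts and nuclear charges: Sc^3+ (Z=21, 18 e⁻), Y^3+ (Z=39, 36 e⁻), Sr^2+ (Z=38, 36 e⁻), Rb^+ (Z=37, 36 e⁻), Br^- (Z=35, 36 e⁻), I^- (Z=53, 54 e⁻). Sc^3+ < Y^3+ (same group, period 4 vs 5); Y^3+ < Sr^2+ (both 36 e⁻, Z=39>38); Sr^2+ < Rb^+ (both 36 e⁻, Z=38>37); Rb^+ < Br^- (isoelectronic, higher Z=37 is smaller); Br^- < I^- (same group, period 4 vs 5).
The complete sequence is Sc^3+ < Y^3+ < Sr^2+ < Rb^+ < Br^- < I^-. Br^- sits at position 5.

5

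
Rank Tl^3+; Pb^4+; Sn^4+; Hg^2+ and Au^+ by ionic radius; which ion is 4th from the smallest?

Hg^2+

Work out protons and electrons: Sn^4+ (Z=50, 46 e⁻), Pb^4+ (Z=82, 78 e⁻), Tl^3+ (Z=81, 78 e⁻), Hg^2+ (Z=80, 78 e⁻), Au^+ (Z=79, 78 e⁻). Sn^4+ < Pb^4+ (same group, 1 shell fewer); Pb^4+ < Tl^3+ (isoelectronic, higher Z=82 is smaller); Tl^3+ < Hg^2+ (isoelectronic, higher Z=81 is smaller); Hg^2+ < Au^+ (both 78 e⁻, Z=80>79).
That gives Sn^4+ < Pb^4+ < Tl^3+ < Hg^2+ < Au^+. From the smallest end, number 4 is Hg^2+.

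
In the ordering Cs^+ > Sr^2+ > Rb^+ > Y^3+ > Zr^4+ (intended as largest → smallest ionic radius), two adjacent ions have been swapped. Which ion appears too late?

Check each adjacent pair. Sr^2+ and Rb^+ are reversed: they are isoelectronic (36 e⁻) and Sr has more protons than Rb (38 vs 37), making Sr^2+ smaller. No other neighbouring pair contradicts the periodic trends, so Rb^+ is the ion listed too late.

Rb^+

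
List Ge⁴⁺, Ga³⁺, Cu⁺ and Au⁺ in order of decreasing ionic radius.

Au⁺ > Cu⁺ > Ga³⁺ > Ge⁴⁺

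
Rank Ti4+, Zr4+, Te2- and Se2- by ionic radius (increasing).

Tabulating Z and e⁻: Ti4+: 18 e⁻, Z=22, Zr4+: 36 e⁻, Z=40, Se2-: 36 e⁻, Z=34, Te2-: 54 e⁻, Z=52. Ti4+ < Zr4+ (same group, 1 shell fewer); Zr4+ < Se2- (isoelectronic, higher Z=40 is smaller); Se2- < Te2- (same group, 1 shell fewer).

Ti4+ < Zr4+ < Se2- < Te2-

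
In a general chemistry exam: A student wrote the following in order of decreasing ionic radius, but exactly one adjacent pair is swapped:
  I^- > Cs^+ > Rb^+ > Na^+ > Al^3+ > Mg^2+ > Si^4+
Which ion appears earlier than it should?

Al^3+

The pair Al^3+, Mg^2+ is the wrong way round — both have 10 electrons but Z(Al)=13 > Z(Mg)=12, so Al^3+ should be the smaller of the two. All other adjacent pairs agree with periodic trends, so Al^3+ is the misplaced ion.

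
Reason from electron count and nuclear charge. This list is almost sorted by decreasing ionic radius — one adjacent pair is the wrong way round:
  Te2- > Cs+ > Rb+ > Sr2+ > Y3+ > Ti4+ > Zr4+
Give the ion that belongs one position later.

Check each adjacent pair. Ti4+ and Zr4+ are reversed: Ti4+ and Zr4+ are in one column with the same charge; the lighter period-4 ion has one fewer shell and is smaller. No other neighbouring pair contradicts the periodic trends, so Ti4+ is the ion listed too early.

Ti4+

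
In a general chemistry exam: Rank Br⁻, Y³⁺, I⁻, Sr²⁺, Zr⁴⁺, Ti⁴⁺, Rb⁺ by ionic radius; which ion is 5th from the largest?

Tabulating Z and e⁻: Ti⁴⁺ (Z=22, 18 e⁻), Zr⁴⁺ (Z=40, 36 e⁻), Y³⁺ (Z=39, 36 e⁻), Sr²⁺ (Z=38, 36 e⁻), Rb⁺ (Z=37, 36 e⁻), Br⁻ (Z=35, 36 e⁻), I⁻ (Z=53, 54 e⁻). Ti⁴⁺ < Zr⁴⁺ (same group, 1 shell fewer); Zr⁴⁺ < Y³⁺ (both 36 e⁻, Z=40>39); Y³⁺ < Sr²⁺ (both 36 e⁻, Z=39>38); Sr²⁺ < Rb⁺ (isoelectronic, higher Z=38 is smaller); Rb⁺ < Br⁻ (both 36 e⁻, Z=37>35); Br⁻ < I⁻ (same group, 1 shell fewer).
Ordering: Ti⁴⁺ < Zr⁴⁺ < Y³⁺ < Sr²⁺ < Rb⁺ < Br⁻ < I⁻. The 5th largest is Y³⁺.

Y³⁺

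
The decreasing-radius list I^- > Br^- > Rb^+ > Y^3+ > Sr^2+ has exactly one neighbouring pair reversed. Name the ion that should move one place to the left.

Scanning neighbour by neighbour, only Y^3+/Sr^2+ violates a trend: Y^3+ and Sr^2+ share 36 electrons; the higher nuclear charge on Y (Z=39) contracts it more, so Y^3+ < Sr^2+. That makes Sr^2+ the one sitting a position late relative to where it belongs.

Sr^2+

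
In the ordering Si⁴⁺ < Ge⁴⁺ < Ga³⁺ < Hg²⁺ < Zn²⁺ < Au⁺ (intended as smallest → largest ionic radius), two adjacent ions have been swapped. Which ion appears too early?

Check each adjacent pair. Hg²⁺ and Zn²⁺ are reversed: Zn²⁺ and Hg²⁺ are in one column with the same charge; the lighter period-4 ion has 2 fewer shells and is smaller. No other neighbouring pair contradicts the periodic trends, so Hg²⁺ is the ion listed too early.

Hg²⁺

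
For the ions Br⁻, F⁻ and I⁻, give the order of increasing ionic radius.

F⁻ < Br⁻ < I⁻

These ions sit in one column with identical charge. Each step down the periodic table adds a principal shell, increasing the radius.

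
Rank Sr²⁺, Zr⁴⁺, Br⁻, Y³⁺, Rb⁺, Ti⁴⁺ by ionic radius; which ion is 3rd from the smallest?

Y³⁺

Tabulating Z and e⁻: Ti⁴⁺ has 18 e⁻ (Z=22), Zr⁴⁺ has 36 e⁻ (Z=40), Y³⁺ has 36 e⁻ (Z=39), Sr²⁺ has 36 e⁻ (Z=38), Rb⁺ has 36 e⁻ (Z=37), Br⁻ has 36 e⁻ (Z=35). Ti⁴⁺ < Zr⁴⁺ (same group, period 4 vs 5); Zr⁴⁺ < Y³⁺ (isoelectronic, higher Z=40 is smaller); Y³⁺ < Sr²⁺ (both 36 e⁻, Z=39>38); Sr²⁺ < Rb⁺ (isoelectronic, higher Z=38 is smaller); Rb⁺ < Br⁻ (isoelectronic, higher Z=37 is smaller).
That gives Ti⁴⁺ < Zr⁴⁺ < Y³⁺ < Sr²⁺ < Rb⁺ < Br⁻. From the smallest end, number 3 is Y³⁺.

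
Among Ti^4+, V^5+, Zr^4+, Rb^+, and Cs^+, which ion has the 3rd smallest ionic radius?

First list Z and electron count for each: V^5+: 18 e⁻, Z=23, Ti^4+: 18 e⁻, Z=22, Zr^4+: 36 e⁻, Z=40, Rb^+: 36 e⁻, Z=37, Cs^+: 54 e⁻, Z=55. V^5+ < Ti^4+ (isoelectronic, higher Z=23 is smaller); Ti^4+ < Zr^4+ (same group, 1 shell fewer); Zr^4+ < Rb^+ (both 36 e⁻, Z=40>37); Rb^+ < Cs^+ (same group, period 5 vs 6).
Ordering: V^5+ < Ti^4+ < Zr^4+ < Rb^+ < Cs^+. The 3rd smallest is Zr^4+.

Zr^4+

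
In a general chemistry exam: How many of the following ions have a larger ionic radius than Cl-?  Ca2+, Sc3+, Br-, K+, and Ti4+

1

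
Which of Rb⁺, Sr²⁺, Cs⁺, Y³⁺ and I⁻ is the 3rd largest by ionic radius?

Rb⁺

Electron counts and nuclear charges: Y³⁺: 36 e⁻, Z=39, Sr²⁺: 36 e⁻, Z=38, Rb⁺: 36 e⁻, Z=37, Cs⁺: 54 e⁻, Z=55, I⁻: 54 e⁻, Z=53. Y³⁺ < Sr²⁺ (isoelectronic, higher Z=39 is smaller); Sr²⁺ < Rb⁺ (both 36 e⁻, Z=38>37); Rb⁺ < Cs⁺ (same group, 1 shell fewer); Cs⁺ < I⁻ (both 54 e⁻, Z=55>53).
That gives Y³⁺ < Sr²⁺ < Rb⁺ < Cs⁺ < I⁻. From the largest end, number 3 is Rb⁺.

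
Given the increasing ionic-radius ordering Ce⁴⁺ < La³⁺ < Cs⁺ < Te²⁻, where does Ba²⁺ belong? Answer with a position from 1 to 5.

3

Each ion has 54 electrons. The ranking follows nuclear charge in reverse — greater Z gives a smaller radius. Ce⁴⁺ (Z=58), La³⁺ (Z=57), Ba²⁺ (Z=56), Cs⁺ (Z=55), Te²⁻ (Z=52).
Merged order: Ce⁴⁺ < La³⁺ < Ba²⁺ < Cs⁺ < Te²⁻ — Ba²⁺ is number 3.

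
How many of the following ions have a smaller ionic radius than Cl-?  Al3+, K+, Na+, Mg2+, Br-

Work out protons and electrons: Al3+ has 10 e⁻ (Z=13), Mg2+ has 10 e⁻ (Z=12), Na+ has 10 e⁻ (Z=11), K+ has 18 e⁻ (Z=19), Cl- has 18 e⁻ (Z=17), Br- has 36 e⁻ (Z=35). Al3+ < Mg2+ (both 10 e⁻, Z=13>12); Mg2+ < Na+ (both 10 e⁻, Z=12>11); Na+ < K+ (same group, 1 shell fewer); K+ < Cl- (both 18 e⁻, Z=19>17); Cl- < Br- (same group, 1 shell fewer).
Ordering all of them (including Cl-) by radius gives Al3+ < Mg2+ < Na+ < K+ < Cl- < Br-. Count: 4.

4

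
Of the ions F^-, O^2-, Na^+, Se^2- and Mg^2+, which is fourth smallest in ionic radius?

O^2-

Electron counts and nuclear charges: Mg^2+: 10 e⁻, Z=12, Na^+: 10 e⁻, Z=11, F^-: 10 e⁻, Z=9, O^2-: 10 e⁻, Z=8, Se^2-: 36 e⁻, Z=34. Mg^2+ < Na^+ (both 10 e⁻, Z=12>11); Na^+ < F^- (isoelectronic, higher Z=11 is smaller); F^- < O^2- (isoelectronic, higher Z=9 is smaller); O^2- < Se^2- (same group, period 2 vs 4).
Full ascending order: Mg^2+ < Na^+ < F^- < O^2- < Se^2-. Counting from the smallest, position 4 is O^2-.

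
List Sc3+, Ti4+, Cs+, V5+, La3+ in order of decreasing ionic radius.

V5+ has 18 e⁻ (Z=23), Ti4+ has 18 e⁻ (Z=22), Sc3+ has 18 e⁻ (Z=21), La3+ has 54 e⁻ (Z=57), Cs+ has 54 e⁻ (Z=55). V5+ < Ti4+ (isoelectronic, higher Z=23 is smaller); Ti4+ < Sc3+ (both 18 e⁻, Z=22>21); Sc3+ < La3+ (same group, 2 shells fewer); La3+ < Cs+ (both 54 e⁻, Z=57>55).

Cs+ > La3+ > Sc3+ > Ti4+ > V5+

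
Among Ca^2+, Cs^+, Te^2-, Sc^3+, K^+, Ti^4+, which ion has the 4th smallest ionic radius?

First list Z and electron count for each: Ti^4+ (Z=22, 18 e⁻), Sc^3+ (Z=21, 18 e⁻), Ca^2+ (Z=20, 18 e⁻), K^+ (Z=19, 18 e⁻), Cs^+ (Z=55, 54 e⁻), Te^2- (Z=52, 54 e⁻). Ti^4+ < Sc^3+ (both 18 e⁻, Z=22>21); Sc^3+ < Ca^2+ (both 18 e⁻, Z=21>20); Ca^2+ < K^+ (isoelectronic, higher Z=20 is smaller); K^+ < Cs^+ (same group, period 4 vs 6); Cs^+ < Te^2- (both 54 e⁻, Z=55>52).
So the order is Ti^4+ < Sc^3+ < Ca^2+ < K^+ < Cs^+ < Te^2-; the 4th-smallest ion is K^+.

K^+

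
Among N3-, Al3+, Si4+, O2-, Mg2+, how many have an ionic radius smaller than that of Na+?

These species are isoelectronic with 10 electrons. The only difference is the number of protons: Si4+ (Z=14), Al3+ (Z=13), Mg2+ (Z=12), Na+ (Z=11), O2- (Z=8), N3- (Z=7). The strongest nuclear pull (Si4+) gives the smallest ion.
Ordering all of them (including Na+) by radius gives Si4+ < Al3+ < Mg2+ < Na+ < O2- < N3-. Count: 3.

3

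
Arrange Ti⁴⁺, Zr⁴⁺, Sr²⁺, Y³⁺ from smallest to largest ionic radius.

Tabulating Z and e⁻: Ti⁴⁺ (Z=22, 18 e⁻), Zr⁴⁺ (Z=40, 36 e⁻), Y³⁺ (Z=39, 36 e⁻), Sr²⁺ (Z=38, 36 e⁻). Ti⁴⁺ < Zr⁴⁺ (same group, 1 shell fewer); Zr⁴⁺ < Y³⁺ (both 36 e⁻, Z=40>39); Y³⁺ < Sr²⁺ (isoelectronic, higher Z=39 is smaller).

Ti⁴⁺ < Zr⁴⁺ < Y³⁺ < Sr²⁺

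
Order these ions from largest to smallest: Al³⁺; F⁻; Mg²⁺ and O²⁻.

These species are isoelectronic with 10 electrons. The only difference is the number of protons: Al³⁺ (Z=13), Mg²⁺ (Z=12), F⁻ (Z=9), O²⁻ (Z=8). The strongest nuclear pull (Al³⁺) gives the smallest ion.

O²⁻ > F⁻ > Mg²⁺ > Al³⁺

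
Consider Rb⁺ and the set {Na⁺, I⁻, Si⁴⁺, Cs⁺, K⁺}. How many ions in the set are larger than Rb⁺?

Tabulating Z and e⁻: Si⁴⁺ (Z=14, 10 e⁻), Na⁺ (Z=11, 10 e⁻), K⁺ (Z=19, 18 e⁻), Rb⁺ (Z=37, 36 e⁻), Cs⁺ (Z=55, 54 e⁻), I⁻ (Z=53, 54 e⁻). Si⁴⁺ < Na⁺ (both 10 e⁻, Z=14>11); Na⁺ < K⁺ (same group, period 3 vs 4); K⁺ < Rb⁺ (same group, 1 shell fewer); Rb⁺ < Cs⁺ (same group, 1 shell fewer); Cs⁺ < I⁻ (both 54 e⁻, Z=55>53).
Placing each against Rb⁺: smaller — Si⁴⁺, Na⁺, K⁺; larger — Cs⁺, I⁻. So 2 are larger.

2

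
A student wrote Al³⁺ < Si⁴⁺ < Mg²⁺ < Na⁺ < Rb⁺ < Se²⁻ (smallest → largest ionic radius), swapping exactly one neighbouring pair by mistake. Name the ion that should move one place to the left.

Si⁴⁺

Compare adjacent ions: both have 10 electrons but Z(Si)=14 > Z(Al)=13, so Si⁴⁺ should be the smaller of the two — yet in this increasing list Al³⁺ sits before Si⁴⁺. Nothing else is reversed, so Si⁴⁺ should move one place to the left.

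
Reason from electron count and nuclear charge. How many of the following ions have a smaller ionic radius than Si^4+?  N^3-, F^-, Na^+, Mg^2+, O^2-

0

Each ion has 10 electrons. The ranking follows nuclear charge in reverse — greater Z gives a smaller radius. Si^4+ (Z=14), Mg^2+ (Z=12), Na^+ (Z=11), F^- (Z=9), O^2- (Z=8), N^3- (Z=7).
Relative to Si^4+, the ions that are smaller are none. That's 0.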